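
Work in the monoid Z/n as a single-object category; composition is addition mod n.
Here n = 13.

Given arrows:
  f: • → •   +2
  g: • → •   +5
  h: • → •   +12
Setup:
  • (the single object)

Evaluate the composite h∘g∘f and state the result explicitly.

  0 +2≡2 +5≡7 +12≡6  (mod 13)
result: +6

Answer: +6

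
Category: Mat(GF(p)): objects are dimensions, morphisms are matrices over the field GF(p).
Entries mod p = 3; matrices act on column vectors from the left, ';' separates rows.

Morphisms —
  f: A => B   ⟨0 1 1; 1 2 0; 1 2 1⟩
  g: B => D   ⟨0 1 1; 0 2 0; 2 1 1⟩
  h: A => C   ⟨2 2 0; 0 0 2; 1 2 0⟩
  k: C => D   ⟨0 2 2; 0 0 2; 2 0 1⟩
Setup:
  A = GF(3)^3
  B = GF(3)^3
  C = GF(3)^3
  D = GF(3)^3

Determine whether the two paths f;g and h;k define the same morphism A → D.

1) trace f;g:
  e0=[1,0,0] f=>[0,1,1] g=>[2,2,2]
  e1=[0,1,0] f=>[1,2,2] g=>[1,1,0]
  e2=[0,0,1] f=>[1,0,1] g=>[1,0,0]
  result₁ = ⟨2 1 1; 2 1 0; 2 0 0⟩
2) trace h;k:
  e0=[1,0,0] h=>[2,0,1] k=>[2,2,2]
  e1=[0,1,0] h=>[2,0,2] k=>[1,1,0]
  e2=[0,0,1] h=>[0,2,0] k=>[1,0,0]
  result₂ = ⟨2 1 1; 2 1 0; 2 0 0⟩
Equal? same morphism ✓

Answer: COMMUTES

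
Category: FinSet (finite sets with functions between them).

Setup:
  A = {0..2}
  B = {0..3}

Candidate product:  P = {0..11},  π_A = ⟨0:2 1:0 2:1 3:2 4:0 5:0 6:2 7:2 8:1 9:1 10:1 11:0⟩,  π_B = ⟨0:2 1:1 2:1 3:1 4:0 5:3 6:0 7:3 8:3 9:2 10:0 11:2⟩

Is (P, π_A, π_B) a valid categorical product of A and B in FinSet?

|A|·|B| = 3·4 = 12;  |P| = 12
Check the pairing map k ↦ (π_A(k), π_B(k)):
  0 : (2,2)
  1 : (0,1)
  2 : (1,1)
  3 : (2,1)
  4 : (0,0)
  5 : (0,3)
  6 : (2,0)
  7 : (2,3)
  8 : (1,3)
  9 : (1,2)
  10 : (1,0)
  11 : (0,2)
distinct pairs in image: 12 / 12 needed
  → bijection onto A×B; projections well-typed.

Answer: VALID PRODUCT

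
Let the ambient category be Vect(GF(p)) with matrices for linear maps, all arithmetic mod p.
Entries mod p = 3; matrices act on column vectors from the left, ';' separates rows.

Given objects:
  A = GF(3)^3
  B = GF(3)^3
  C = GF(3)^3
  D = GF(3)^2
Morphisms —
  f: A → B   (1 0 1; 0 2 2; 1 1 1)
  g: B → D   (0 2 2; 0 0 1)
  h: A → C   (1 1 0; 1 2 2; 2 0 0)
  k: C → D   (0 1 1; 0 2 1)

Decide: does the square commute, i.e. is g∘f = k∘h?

Along f;g (path 1):
  e0=[1,0,0] f→[1,0,1] g→[2,1]
  e1=[0,1,0] f→[0,2,1] g→[0,1]
  e2=[0,0,1] f→[1,2,1] g→[0,1]
  ⟦path⟧₁ = (2 0 0; 1 1 1)
Along h;k (path 2):
  e0=[1,0,0] h→[1,1,2] k→[0,1]
  e1=[0,1,0] h→[1,2,0] k→[2,1]
  e2=[0,0,1] h→[0,2,0] k→[2,1]
  ⟦path⟧₂ = (0 2 2; 1 1 1)
Equal? NO — does not commute

Answer: DOES NOT COMMUTE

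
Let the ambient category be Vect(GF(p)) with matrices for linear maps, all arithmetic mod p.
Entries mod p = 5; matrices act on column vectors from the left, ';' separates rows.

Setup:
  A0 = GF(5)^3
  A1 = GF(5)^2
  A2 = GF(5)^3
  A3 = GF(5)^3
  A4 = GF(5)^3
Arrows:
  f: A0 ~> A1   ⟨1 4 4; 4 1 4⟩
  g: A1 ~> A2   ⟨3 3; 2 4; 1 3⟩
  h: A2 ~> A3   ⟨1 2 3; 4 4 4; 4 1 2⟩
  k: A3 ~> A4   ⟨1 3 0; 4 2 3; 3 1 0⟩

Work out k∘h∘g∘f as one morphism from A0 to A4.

  e0=⟨1,0,0⟩ f~>⟨1,4⟩ g~>⟨0,3,3⟩ h~>⟨0,4,4⟩ k~>⟨2,0,4⟩
  e1=⟨0,1,0⟩ f~>⟨4,1⟩ g~>⟨0,2,2⟩ h~>⟨0,1,1⟩ k~>⟨3,0,1⟩
  e2=⟨0,0,1⟩ f~>⟨4,4⟩ g~>⟨4,4,1⟩ h~>⟨0,1,2⟩ k~>⟨3,3,1⟩
⟦path⟧: ⟨2 3 3; 0 0 3; 4 1 1⟩

Answer: ⟨2 3 3; 0 0 3; 4 1 1⟩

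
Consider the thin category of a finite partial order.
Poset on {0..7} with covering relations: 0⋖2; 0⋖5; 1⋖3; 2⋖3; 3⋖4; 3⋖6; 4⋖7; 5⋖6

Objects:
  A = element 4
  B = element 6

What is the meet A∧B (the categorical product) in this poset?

Common predecessors of 4,6: {0,1,2,3}
  0 ⊑ 3
  1 ⊑ 3
  2 ⊑ 3
  3 ⊑ 3
glb = 3

Answer: A∧B = 3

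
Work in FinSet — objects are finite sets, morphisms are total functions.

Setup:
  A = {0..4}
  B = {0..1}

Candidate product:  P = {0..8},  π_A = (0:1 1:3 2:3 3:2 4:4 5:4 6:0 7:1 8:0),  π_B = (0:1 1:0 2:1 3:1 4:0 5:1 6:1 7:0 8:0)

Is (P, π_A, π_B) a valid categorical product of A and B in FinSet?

|A|·|B| = 5·2 = 10;  |P| = 9
  → cardinalities differ; no bijection possible.

Answer: NOT A VALID PRODUCT — |P|=9 ≠ |A|·|B|=10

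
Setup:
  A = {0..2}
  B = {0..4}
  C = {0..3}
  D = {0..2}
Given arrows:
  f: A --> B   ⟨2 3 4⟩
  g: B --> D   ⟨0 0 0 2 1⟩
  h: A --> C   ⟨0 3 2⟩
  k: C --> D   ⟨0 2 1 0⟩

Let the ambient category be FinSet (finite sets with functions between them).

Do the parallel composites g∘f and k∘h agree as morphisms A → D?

Answer: DOES NOT COMMUTE

Work:
Path 1 = f;g:
  0 f-->2 g-->0
  1 f-->3 g-->2
  2 f-->4 g-->1
  composite₁ = ⟨0 2 1⟩
Path 2 = h;k:
  0 h-->0 k-->0
  1 h-->3 k-->0
  2 h-->2 k-->1
  composite₂ = ⟨0 0 1⟩
Equal? NO — does not commute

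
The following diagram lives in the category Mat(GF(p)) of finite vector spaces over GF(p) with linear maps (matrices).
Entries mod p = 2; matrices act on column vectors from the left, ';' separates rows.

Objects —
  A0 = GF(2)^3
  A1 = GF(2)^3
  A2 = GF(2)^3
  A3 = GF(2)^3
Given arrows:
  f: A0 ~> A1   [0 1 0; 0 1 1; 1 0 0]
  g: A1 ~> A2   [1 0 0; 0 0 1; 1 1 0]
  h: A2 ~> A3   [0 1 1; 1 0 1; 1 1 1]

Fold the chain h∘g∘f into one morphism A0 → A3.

  e0=[1,0,0] f~>[0,0,1] g~>[0,1,0] h~>[1,0,1]
  e1=[0,1,0] f~>[1,1,0] g~>[1,0,0] h~>[0,1,1]
  e2=[0,0,1] f~>[0,1,0] g~>[0,0,1] h~>[1,1,1]
result: [1 0 1; 0 1 1; 1 1 1]

Answer: [1 0 1; 0 1 1; 1 1 1]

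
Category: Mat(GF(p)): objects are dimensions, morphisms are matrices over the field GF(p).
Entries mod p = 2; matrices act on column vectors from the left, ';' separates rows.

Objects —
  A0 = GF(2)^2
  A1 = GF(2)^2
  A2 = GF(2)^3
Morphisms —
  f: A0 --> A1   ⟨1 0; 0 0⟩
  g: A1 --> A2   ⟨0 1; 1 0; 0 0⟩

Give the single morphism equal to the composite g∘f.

Answer: ⟨0 0; 1 0; 0 0⟩

Work:
  e0=[1,0] f-->[1,0] g-->[0,1,0]
  e1=[0,1] f-->[0,0] g-->[0,0,0]
composite: ⟨0 0; 1 0; 0 0⟩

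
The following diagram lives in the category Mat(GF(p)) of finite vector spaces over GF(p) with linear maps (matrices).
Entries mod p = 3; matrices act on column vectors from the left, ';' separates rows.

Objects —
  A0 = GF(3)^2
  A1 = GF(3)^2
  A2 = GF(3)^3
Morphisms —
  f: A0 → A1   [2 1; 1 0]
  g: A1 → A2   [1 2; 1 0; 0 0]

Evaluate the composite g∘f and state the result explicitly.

  e0=(1,0) f→(2,1) g→(1,2,0)
  e1=(0,1) f→(1,0) g→(1,1,0)
result: [1 1; 2 1; 0 0]

Answer: [1 1; 2 1; 0 0]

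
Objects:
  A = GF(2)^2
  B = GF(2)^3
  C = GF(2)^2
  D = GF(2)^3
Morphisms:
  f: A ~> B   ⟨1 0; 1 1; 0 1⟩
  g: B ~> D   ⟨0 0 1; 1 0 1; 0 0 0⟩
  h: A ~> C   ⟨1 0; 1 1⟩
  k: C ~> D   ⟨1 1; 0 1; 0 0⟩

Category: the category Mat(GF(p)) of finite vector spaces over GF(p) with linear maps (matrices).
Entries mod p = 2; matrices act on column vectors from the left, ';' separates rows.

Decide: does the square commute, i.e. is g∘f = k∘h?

Answer: COMMUTES

Trace:
Path 1 = f;g:
  e0=⟨1,0⟩ f~>⟨1,1,0⟩ g~>⟨0,1,0⟩
  e1=⟨0,1⟩ f~>⟨0,1,1⟩ g~>⟨1,1,0⟩
  result₁ = ⟨0 1; 1 1; 0 0⟩
Path 2 = h;k:
  e0=⟨1,0⟩ h~>⟨1,1⟩ k~>⟨0,1,0⟩
  e1=⟨0,1⟩ h~>⟨0,1⟩ k~>⟨1,1,0⟩
  result₂ = ⟨0 1; 1 1; 0 0⟩
Equal? YES — commutes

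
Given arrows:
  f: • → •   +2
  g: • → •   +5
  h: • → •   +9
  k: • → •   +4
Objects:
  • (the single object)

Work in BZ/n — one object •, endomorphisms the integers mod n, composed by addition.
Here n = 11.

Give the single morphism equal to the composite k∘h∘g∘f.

  0 +2≡2 +5≡7 +9≡5 +4≡9  (mod 11)
result: +9

Answer: +9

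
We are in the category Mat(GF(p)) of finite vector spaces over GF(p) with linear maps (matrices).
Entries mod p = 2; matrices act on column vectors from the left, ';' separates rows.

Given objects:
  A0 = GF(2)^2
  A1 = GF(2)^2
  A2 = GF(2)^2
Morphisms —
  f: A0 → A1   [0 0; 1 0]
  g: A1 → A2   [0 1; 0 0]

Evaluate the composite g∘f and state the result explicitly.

  e0=⟨1,0⟩ f→⟨0,1⟩ g→⟨1,0⟩
  e1=⟨0,1⟩ f→⟨0,0⟩ g→⟨0,0⟩
⟦path⟧: [1 0; 0 0]

Answer: [1 0; 0 0]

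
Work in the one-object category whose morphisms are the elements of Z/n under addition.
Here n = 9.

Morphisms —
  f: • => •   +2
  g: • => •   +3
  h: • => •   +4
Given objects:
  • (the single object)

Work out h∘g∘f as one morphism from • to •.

Answer: +0

Trace:
  0 +2≡2 +3≡5 +4≡0  (mod 9)
⟦path⟧: +0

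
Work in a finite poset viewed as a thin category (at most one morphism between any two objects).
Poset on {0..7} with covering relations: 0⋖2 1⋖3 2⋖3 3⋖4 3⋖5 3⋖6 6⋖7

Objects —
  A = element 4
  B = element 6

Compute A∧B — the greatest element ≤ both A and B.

Lower bounds of A=4 and B=6: {0,1,2,3}
  0 ≤ 3
  1 ≤ 3
  2 ≤ 3
  3 ≤ 3
glb = 3

Answer: A∧B = 3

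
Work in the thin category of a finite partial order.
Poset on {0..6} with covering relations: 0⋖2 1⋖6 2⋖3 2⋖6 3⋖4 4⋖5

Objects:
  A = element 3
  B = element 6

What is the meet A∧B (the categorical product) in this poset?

Answer: A∧B = 2

Derivation:
Lower bounds of A=3 and B=6: {0,2}
  0 ⊑ 2
  2 ⊑ 2
glb = 2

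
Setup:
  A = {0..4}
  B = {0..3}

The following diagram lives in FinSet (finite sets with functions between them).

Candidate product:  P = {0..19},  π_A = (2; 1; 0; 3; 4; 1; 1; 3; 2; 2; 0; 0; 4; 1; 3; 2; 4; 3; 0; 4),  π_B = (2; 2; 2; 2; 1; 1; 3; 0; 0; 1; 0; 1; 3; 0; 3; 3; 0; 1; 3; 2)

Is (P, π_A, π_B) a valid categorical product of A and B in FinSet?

Answer: VALID PRODUCT

Work:
|A|·|B| = 5·4 = 20;  |P| = 20
Check the pairing map k ↦ (π_A(k), π_B(k)):
  0 : (2,2)
  1 : (1,2)
  2 : (0,2)
  3 : (3,2)
  4 : (4,1)
  5 : (1,1)
  6 : (1,3)
  7 : (3,0)
  8 : (2,0)
  9 : (2,1)
  10 : (0,0)
  11 : (0,1)
  12 : (4,3)
  13 : (1,0)
  14 : (3,3)
  15 : (2,3)
  16 : (4,0)
  17 : (3,1)
  18 : (0,3)
  19 : (4,2)
distinct pairs in image: 20 / 20 needed
  → bijection onto A×B; projections well-typed.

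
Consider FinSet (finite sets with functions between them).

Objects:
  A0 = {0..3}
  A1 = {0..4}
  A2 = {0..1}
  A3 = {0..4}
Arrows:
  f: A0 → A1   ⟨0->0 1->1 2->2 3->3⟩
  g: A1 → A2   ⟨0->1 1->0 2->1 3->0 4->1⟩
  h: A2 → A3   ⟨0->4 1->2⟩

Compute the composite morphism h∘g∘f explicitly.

  0 f→0 g→1 h→2
  1 f→1 g→0 h→4
  2 f→2 g→1 h→2
  3 f→3 g→0 h→4
composite: ⟨0->2 1->4 2->2 3->4⟩

Answer: ⟨0->2 1->4 2->2 3->4⟩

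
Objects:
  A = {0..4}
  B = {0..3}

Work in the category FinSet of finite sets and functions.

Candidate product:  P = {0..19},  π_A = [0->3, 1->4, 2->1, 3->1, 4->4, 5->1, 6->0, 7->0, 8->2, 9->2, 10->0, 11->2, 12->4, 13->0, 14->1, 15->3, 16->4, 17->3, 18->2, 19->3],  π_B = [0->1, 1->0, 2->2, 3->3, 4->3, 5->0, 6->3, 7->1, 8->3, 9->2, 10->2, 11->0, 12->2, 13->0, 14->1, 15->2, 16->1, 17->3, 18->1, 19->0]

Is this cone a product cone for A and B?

|A|·|B| = 5·4 = 20;  |P| = 20
Check the pairing map k ↦ (π_A(k), π_B(k)):
  0 -> (3,1)
  1 -> (4,0)
  2 -> (1,2)
  3 -> (1,3)
  4 -> (4,3)
  5 -> (1,0)
  6 -> (0,3)
  7 -> (0,1)
  8 -> (2,3)
  9 -> (2,2)
  10 -> (0,2)
  11 -> (2,0)
  12 -> (4,2)
  13 -> (0,0)
  14 -> (1,1)
  15 -> (3,2)
  16 -> (4,1)
  17 -> (3,3)
  18 -> (2,1)
  19 -> (3,0)
distinct pairs in image: 20 / 20 needed
  → bijection onto A×B; projections well-typed.

Answer: VALID PRODUCT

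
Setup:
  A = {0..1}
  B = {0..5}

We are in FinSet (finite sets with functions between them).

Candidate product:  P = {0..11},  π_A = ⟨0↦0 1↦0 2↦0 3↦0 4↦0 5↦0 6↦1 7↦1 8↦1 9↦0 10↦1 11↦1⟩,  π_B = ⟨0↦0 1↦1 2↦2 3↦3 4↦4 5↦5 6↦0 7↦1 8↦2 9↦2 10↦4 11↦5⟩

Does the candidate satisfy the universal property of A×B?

|A|·|B| = 2·6 = 12;  |P| = 12
Check the pairing map k ↦ (π_A(k), π_B(k)):
  0 ↦ (0,0)
  1 ↦ (0,1)
  2 ↦ (0,2)
  3 ↦ (0,3)
  4 ↦ (0,4)
  5 ↦ (0,5)
  6 ↦ (1,0)
  7 ↦ (1,1)
  8 ↦ (1,2)
  9 ↦ (0,2)  ✗ repeats pair of k=2
  10 ↦ (1,4)
  11 ↦ (1,5)
distinct pairs in image: 11 / 12 needed
  → (0,2) hit at k=2 and k=9

Answer: NOT A VALID PRODUCT — duplicate pair at indices 2,9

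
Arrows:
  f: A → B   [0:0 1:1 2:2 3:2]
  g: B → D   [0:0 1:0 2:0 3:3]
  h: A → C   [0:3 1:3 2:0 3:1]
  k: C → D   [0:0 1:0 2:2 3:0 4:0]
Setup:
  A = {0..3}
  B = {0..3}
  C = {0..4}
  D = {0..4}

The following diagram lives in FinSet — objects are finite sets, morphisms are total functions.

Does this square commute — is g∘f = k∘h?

Answer: COMMUTES

Derivation:
Path 1 = f;g:
  0 f→0 g→0
  1 f→1 g→0
  2 f→2 g→0
  3 f→2 g→0
  composite₁ = [0:0 1:0 2:0 3:0]
Path 2 = h;k:
  0 h→3 k→0
  1 h→3 k→0
  2 h→0 k→0
  3 h→1 k→0
  composite₂ = [0:0 1:0 2:0 3:0]
Equal? same morphism ✓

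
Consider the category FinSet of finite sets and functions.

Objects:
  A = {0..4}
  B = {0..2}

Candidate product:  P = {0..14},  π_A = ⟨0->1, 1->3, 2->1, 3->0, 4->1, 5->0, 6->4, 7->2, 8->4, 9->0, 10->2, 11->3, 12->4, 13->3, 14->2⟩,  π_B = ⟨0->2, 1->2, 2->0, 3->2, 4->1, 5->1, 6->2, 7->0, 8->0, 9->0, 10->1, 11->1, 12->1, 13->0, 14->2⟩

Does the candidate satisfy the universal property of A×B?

|A|·|B| = 5·3 = 15;  |P| = 15
Check the pairing map k ↦ (π_A(k), π_B(k)):
  0 -> (1,2)
  1 -> (3,2)
  2 -> (1,0)
  3 -> (0,2)
  4 -> (1,1)
  5 -> (0,1)
  6 -> (4,2)
  7 -> (2,0)
  8 -> (4,0)
  9 -> (0,0)
  10 -> (2,1)
  11 -> (3,1)
  12 -> (4,1)
  13 -> (3,0)
  14 -> (2,2)
distinct pairs in image: 15 / 15 needed
  → bijection onto A×B; projections well-typed.

Answer: VALID PRODUCT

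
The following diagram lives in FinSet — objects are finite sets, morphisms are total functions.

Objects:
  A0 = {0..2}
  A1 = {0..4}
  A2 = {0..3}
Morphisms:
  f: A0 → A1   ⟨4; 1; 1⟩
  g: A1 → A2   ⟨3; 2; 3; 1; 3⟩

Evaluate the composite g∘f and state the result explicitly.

  0 f→4 g→3
  1 f→1 g→2
  2 f→1 g→2
composite: ⟨3; 2; 2⟩

Answer: ⟨3; 2; 2⟩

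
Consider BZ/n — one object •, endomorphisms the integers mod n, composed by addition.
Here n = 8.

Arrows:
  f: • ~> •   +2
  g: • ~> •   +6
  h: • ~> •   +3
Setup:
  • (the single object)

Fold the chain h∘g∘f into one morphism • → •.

  0 +2≡2 +6≡0 +3≡3  (mod 8)
composite: +3

Answer: +3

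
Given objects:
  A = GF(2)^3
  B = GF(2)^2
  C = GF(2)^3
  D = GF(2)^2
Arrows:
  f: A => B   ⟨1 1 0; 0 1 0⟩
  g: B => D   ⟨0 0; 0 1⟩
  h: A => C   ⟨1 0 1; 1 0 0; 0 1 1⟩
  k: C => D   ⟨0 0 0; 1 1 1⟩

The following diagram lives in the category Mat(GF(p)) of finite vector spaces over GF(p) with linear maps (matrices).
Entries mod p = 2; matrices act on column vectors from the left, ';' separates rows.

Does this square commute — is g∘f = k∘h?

Path 1 = f;g:
  e0=⟨1,0,0⟩ f=>⟨1,0⟩ g=>⟨0,0⟩
  e1=⟨0,1,0⟩ f=>⟨1,1⟩ g=>⟨0,1⟩
  e2=⟨0,0,1⟩ f=>⟨0,0⟩ g=>⟨0,0⟩
  ⟦path⟧₁ = ⟨0 0 0; 0 1 0⟩
Path 2 = h;k:
  e0=⟨1,0,0⟩ h=>⟨1,1,0⟩ k=>⟨0,0⟩
  e1=⟨0,1,0⟩ h=>⟨0,0,1⟩ k=>⟨0,1⟩
  e2=⟨0,0,1⟩ h=>⟨1,0,1⟩ k=>⟨0,0⟩
  ⟦path⟧₂ = ⟨0 0 0; 0 1 0⟩
Equal? YES — commutes

Answer: COMMUTES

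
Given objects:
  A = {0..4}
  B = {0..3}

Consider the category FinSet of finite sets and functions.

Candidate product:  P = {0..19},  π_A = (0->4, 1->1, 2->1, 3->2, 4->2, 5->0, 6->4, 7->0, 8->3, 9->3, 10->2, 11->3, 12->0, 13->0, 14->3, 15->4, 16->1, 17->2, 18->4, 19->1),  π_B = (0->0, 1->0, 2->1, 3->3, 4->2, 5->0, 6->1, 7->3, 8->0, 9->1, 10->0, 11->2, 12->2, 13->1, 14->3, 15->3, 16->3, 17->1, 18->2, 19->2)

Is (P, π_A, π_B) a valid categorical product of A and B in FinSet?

Answer: VALID PRODUCT

Derivation:
|A|·|B| = 5·4 = 20;  |P| = 20
Check the pairing map k ↦ (π_A(k), π_B(k)):
  0 -> (4,0)
  1 -> (1,0)
  2 -> (1,1)
  3 -> (2,3)
  4 -> (2,2)
  5 -> (0,0)
  6 -> (4,1)
  7 -> (0,3)
  8 -> (3,0)
  9 -> (3,1)
  10 -> (2,0)
  11 -> (3,2)
  12 -> (0,2)
  13 -> (0,1)
  14 -> (3,3)
  15 -> (4,3)
  16 -> (1,3)
  17 -> (2,1)
  18 -> (4,2)
  19 -> (1,2)
distinct pairs in image: 20 / 20 needed
  → bijection onto A×B; projections well-typed.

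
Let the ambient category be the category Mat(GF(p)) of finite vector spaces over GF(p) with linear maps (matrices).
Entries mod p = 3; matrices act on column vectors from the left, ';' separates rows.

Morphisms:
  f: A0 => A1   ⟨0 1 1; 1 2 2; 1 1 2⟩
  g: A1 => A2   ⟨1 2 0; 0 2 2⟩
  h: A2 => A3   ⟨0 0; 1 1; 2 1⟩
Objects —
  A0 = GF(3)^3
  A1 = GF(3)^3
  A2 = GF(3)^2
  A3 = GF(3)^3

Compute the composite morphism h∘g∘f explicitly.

Answer: ⟨0 0 0; 0 2 1; 2 1 0⟩

Trace:
  e0=[1,0,0] f=>[0,1,1] g=>[2,1] h=>[0,0,2]
  e1=[0,1,0] f=>[1,2,1] g=>[2,0] h=>[0,2,1]
  e2=[0,0,1] f=>[1,2,2] g=>[2,2] h=>[0,1,0]
composite: ⟨0 0 0; 0 2 1; 2 1 0⟩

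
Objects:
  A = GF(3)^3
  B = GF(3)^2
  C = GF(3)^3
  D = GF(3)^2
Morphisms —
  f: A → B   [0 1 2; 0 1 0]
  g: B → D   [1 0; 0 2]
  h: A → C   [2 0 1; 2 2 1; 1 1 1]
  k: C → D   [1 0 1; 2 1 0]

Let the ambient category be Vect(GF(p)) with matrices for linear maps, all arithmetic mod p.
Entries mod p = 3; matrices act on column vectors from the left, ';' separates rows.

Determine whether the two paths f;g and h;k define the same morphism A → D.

Answer: COMMUTES

Trace:
Along f;g (path 1):
  e0=[1,0,0] f→[0,0] g→[0,0]
  e1=[0,1,0] f→[1,1] g→[1,2]
  e2=[0,0,1] f→[2,0] g→[2,0]
  ⟦path⟧₁ = [0 1 2; 0 2 0]
Along h;k (path 2):
  e0=[1,0,0] h→[2,2,1] k→[0,0]
  e1=[0,1,0] h→[0,2,1] k→[1,2]
  e2=[0,0,1] h→[1,1,1] k→[2,0]
  ⟦path⟧₂ = [0 1 2; 0 2 0]
Equal? same morphism ✓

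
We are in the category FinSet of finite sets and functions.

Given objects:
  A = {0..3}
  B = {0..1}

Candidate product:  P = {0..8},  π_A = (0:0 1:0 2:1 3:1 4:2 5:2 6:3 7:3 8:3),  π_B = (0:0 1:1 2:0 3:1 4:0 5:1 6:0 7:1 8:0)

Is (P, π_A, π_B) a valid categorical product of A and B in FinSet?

Answer: NOT A VALID PRODUCT — |P|=9 ≠ |A|·|B|=8

Work:
|A|·|B| = 4·2 = 8;  |P| = 9
  → cardinalities differ; no bijection possible.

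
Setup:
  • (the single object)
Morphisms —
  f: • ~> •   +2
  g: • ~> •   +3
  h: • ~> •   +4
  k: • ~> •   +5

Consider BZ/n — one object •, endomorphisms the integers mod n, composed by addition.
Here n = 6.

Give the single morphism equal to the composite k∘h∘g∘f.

  0 +2≡2 +3≡5 +4≡3 +5≡2  (mod 6)
composite: +2

Answer: +2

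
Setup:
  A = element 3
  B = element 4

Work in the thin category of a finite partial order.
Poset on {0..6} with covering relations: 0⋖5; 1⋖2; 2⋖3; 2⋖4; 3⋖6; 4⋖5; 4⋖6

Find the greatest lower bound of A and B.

Answer: A∧B = 2

Work:
Common predecessors of 3,4: {1,2}
  1 ≤ 2
  2 ≤ 2
glb = 2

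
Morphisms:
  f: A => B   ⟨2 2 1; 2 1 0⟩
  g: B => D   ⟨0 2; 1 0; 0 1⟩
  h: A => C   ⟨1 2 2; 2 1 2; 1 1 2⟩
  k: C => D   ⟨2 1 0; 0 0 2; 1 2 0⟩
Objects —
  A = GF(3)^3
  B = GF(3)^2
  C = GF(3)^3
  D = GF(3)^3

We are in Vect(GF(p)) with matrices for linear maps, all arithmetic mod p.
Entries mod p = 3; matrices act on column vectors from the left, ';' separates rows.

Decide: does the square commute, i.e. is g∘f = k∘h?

Answer: COMMUTES

Derivation:
Path 1 = f;g:
  e0=(1,0,0) f=>(2,2) g=>(1,2,2)
  e1=(0,1,0) f=>(2,1) g=>(2,2,1)
  e2=(0,0,1) f=>(1,0) g=>(0,1,0)
  composite₁ = ⟨1 2 0; 2 2 1; 2 1 0⟩
Path 2 = h;k:
  e0=(1,0,0) h=>(1,2,1) k=>(1,2,2)
  e1=(0,1,0) h=>(2,1,1) k=>(2,2,1)
  e2=(0,0,1) h=>(2,2,2) k=>(0,1,0)
  composite₂ = ⟨1 2 0; 2 2 1; 2 1 0⟩
Equal? same morphism ✓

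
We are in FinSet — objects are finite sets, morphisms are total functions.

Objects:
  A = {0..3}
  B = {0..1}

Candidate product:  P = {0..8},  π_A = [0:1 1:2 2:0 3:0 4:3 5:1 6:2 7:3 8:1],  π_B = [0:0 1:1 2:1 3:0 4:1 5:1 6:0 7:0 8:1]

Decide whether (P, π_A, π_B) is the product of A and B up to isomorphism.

Answer: NOT A VALID PRODUCT — |P|=9 ≠ |A|·|B|=8

Derivation:
|A|·|B| = 4·2 = 8;  |P| = 9
  → cardinalities differ; no bijection possible.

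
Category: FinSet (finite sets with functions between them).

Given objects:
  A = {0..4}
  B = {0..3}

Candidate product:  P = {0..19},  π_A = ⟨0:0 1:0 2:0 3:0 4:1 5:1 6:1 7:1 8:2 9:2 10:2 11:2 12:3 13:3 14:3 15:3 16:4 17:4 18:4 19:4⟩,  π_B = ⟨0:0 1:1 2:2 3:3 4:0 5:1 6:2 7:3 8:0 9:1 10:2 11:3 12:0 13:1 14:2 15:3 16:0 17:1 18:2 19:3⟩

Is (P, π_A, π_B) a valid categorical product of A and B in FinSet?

|A|·|B| = 5·4 = 20;  |P| = 20
Check the pairing map k ↦ (π_A(k), π_B(k)):
  0 : (0,0)
  1 : (0,1)
  2 : (0,2)
  3 : (0,3)
  4 : (1,0)
  5 : (1,1)
  6 : (1,2)
  7 : (1,3)
  8 : (2,0)
  9 : (2,1)
  10 : (2,2)
  11 : (2,3)
  12 : (3,0)
  13 : (3,1)
  14 : (3,2)
  15 : (3,3)
  16 : (4,0)
  17 : (4,1)
  18 : (4,2)
  19 : (4,3)
distinct pairs in image: 20 / 20 needed
  → bijection onto A×B; projections well-typed.

Answer: VALID PRODUCT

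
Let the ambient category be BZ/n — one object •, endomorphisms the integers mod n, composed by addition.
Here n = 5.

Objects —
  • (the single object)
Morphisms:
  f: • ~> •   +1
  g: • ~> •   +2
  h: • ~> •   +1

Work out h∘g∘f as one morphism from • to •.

  0 +1≡1 +2≡3 +1≡4  (mod 5)
composite: +4

Answer: +4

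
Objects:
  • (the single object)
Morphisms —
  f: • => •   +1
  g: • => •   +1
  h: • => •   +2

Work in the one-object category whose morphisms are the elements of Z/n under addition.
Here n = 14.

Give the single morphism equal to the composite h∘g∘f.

  0 +1≡1 +1≡2 +2≡4  (mod 14)
result: +4

Answer: +4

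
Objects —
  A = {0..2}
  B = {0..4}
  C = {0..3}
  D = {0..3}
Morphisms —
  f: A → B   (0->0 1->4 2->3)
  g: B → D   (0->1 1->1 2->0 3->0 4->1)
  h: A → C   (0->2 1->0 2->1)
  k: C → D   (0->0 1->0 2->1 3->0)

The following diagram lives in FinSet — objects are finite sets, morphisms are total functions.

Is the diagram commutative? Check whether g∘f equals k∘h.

Answer: DOES NOT COMMUTE

Derivation:
Along f;g (path 1):
  0 f→0 g→1
  1 f→4 g→1
  2 f→3 g→0
  composite₁ = (0->1 1->1 2->0)
Along h;k (path 2):
  0 h→2 k→1
  1 h→0 k→0
  2 h→1 k→0
  composite₂ = (0->1 1->0 2->0)
Equal? NO — does not commute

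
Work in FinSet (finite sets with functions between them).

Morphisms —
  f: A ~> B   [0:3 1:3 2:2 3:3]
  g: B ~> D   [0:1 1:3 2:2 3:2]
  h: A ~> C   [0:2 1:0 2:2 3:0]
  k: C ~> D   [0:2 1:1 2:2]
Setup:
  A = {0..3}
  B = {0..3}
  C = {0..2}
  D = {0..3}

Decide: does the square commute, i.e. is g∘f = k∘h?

Answer: COMMUTES

Work:
Along f;g (path 1):
  0 f~>3 g~>2
  1 f~>3 g~>2
  2 f~>2 g~>2
  3 f~>3 g~>2
  ⟦path⟧₁ = [0:2 1:2 2:2 3:2]
Along h;k (path 2):
  0 h~>2 k~>2
  1 h~>0 k~>2
  2 h~>2 k~>2
  3 h~>0 k~>2
  ⟦path⟧₂ = [0:2 1:2 2:2 3:2]
Equal? equal; square commutes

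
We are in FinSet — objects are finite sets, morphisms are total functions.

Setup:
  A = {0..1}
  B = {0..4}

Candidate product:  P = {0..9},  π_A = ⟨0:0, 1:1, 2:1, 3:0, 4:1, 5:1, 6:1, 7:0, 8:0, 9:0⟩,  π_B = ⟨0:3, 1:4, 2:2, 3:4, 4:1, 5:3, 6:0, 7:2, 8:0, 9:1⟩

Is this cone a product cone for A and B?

|A|·|B| = 2·5 = 10;  |P| = 10
Check the pairing map k ↦ (π_A(k), π_B(k)):
  0 : (0,3)
  1 : (1,4)
  2 : (1,2)
  3 : (0,4)
  4 : (1,1)
  5 : (1,3)
  6 : (1,0)
  7 : (0,2)
  8 : (0,0)
  9 : (0,1)
distinct pairs in image: 10 / 10 needed
  → bijection onto A×B; projections well-typed.

Answer: VALID PRODUCT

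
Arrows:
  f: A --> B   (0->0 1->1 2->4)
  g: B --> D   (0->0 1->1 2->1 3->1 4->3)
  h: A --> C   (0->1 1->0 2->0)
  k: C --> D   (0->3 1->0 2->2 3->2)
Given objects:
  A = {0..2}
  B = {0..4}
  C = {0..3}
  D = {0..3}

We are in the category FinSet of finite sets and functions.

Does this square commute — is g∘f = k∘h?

Answer: DOES NOT COMMUTE

Work:
Path 1 = f;g:
  0 f-->0 g-->0
  1 f-->1 g-->1
  2 f-->4 g-->3
  result₁ = (0->0 1->1 2->3)
Path 2 = h;k:
  0 h-->1 k-->0
  1 h-->0 k-->3
  2 h-->0 k-->3
  result₂ = (0->0 1->3 2->3)
Equal? distinct morphisms ✗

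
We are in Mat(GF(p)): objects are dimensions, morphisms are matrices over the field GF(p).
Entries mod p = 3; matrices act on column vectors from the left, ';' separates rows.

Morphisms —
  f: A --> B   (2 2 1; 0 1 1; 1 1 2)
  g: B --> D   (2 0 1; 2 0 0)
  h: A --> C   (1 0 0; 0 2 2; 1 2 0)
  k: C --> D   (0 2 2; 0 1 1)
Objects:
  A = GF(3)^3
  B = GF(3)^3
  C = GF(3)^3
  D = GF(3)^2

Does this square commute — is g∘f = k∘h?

Answer: COMMUTES

Work:
Path 1 = f;g:
  e0=⟨1,0,0⟩ f-->⟨2,0,1⟩ g-->⟨2,1⟩
  e1=⟨0,1,0⟩ f-->⟨2,1,1⟩ g-->⟨2,1⟩
  e2=⟨0,0,1⟩ f-->⟨1,1,2⟩ g-->⟨1,2⟩
  composite₁ = (2 2 1; 1 1 2)
Path 2 = h;k:
  e0=⟨1,0,0⟩ h-->⟨1,0,1⟩ k-->⟨2,1⟩
  e1=⟨0,1,0⟩ h-->⟨0,2,2⟩ k-->⟨2,1⟩
  e2=⟨0,0,1⟩ h-->⟨0,2,0⟩ k-->⟨1,2⟩
  composite₂ = (2 2 1; 1 1 2)
Equal? YES — commutes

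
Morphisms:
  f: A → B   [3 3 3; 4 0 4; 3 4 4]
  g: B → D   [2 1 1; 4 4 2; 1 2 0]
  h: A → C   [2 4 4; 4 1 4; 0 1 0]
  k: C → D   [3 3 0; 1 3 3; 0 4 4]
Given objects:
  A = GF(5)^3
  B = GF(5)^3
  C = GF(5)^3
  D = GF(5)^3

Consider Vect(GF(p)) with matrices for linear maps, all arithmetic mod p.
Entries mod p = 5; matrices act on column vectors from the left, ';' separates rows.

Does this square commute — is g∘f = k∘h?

Answer: COMMUTES

Trace:
Along f;g (path 1):
  e0=(1,0,0) f→(3,4,3) g→(3,4,1)
  e1=(0,1,0) f→(3,0,4) g→(0,0,3)
  e2=(0,0,1) f→(3,4,4) g→(4,1,1)
  result₁ = [3 0 4; 4 0 1; 1 3 1]
Along h;k (path 2):
  e0=(1,0,0) h→(2,4,0) k→(3,4,1)
  e1=(0,1,0) h→(4,1,1) k→(0,0,3)
  e2=(0,0,1) h→(4,4,0) k→(4,1,1)
  result₂ = [3 0 4; 4 0 1; 1 3 1]
Equal? YES — commutes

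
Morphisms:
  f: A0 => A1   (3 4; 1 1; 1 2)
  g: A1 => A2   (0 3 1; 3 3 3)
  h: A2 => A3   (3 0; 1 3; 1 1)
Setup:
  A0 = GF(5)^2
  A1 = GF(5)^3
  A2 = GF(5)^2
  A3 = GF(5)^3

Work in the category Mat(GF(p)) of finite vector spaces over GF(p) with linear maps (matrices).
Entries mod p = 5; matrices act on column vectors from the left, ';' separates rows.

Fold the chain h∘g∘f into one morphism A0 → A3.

Answer: (2 0; 4 3; 4 1)

Work:
  e0=⟨1,0⟩ f=>⟨3,1,1⟩ g=>⟨4,0⟩ h=>⟨2,4,4⟩
  e1=⟨0,1⟩ f=>⟨4,1,2⟩ g=>⟨0,1⟩ h=>⟨0,3,1⟩
⟦path⟧: (2 0; 4 3; 4 1)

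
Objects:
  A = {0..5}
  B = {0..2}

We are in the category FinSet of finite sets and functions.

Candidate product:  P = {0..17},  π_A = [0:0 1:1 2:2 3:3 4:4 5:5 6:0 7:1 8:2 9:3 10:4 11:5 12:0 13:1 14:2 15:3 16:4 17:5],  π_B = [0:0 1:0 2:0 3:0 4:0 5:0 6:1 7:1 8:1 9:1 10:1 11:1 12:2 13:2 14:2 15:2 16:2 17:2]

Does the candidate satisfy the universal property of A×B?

Answer: VALID PRODUCT

Work:
|A|·|B| = 6·3 = 18;  |P| = 18
Check the pairing map k ↦ (π_A(k), π_B(k)):
  0 : (0,0)
  1 : (1,0)
  2 : (2,0)
  3 : (3,0)
  4 : (4,0)
  5 : (5,0)
  6 : (0,1)
  7 : (1,1)
  8 : (2,1)
  9 : (3,1)
  10 : (4,1)
  11 : (5,1)
  12 : (0,2)
  13 : (1,2)
  14 : (2,2)
  15 : (3,2)
  16 : (4,2)
  17 : (5,2)
distinct pairs in image: 18 / 18 needed
  → bijection onto A×B; projections well-typed.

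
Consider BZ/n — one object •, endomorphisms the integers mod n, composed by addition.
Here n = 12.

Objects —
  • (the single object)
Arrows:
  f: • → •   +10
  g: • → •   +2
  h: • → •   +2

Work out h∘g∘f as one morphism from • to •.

Answer: +2

Trace:
  0 +10≡10 +2≡0 +2≡2  (mod 12)
composite: +2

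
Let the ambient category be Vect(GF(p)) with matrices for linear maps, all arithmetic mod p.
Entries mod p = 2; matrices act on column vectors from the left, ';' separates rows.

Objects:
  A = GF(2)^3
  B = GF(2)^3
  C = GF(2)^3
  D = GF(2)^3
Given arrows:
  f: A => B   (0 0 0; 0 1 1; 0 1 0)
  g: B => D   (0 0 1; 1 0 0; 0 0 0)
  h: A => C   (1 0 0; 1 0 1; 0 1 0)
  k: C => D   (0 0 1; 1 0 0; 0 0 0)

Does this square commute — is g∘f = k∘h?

Answer: DOES NOT COMMUTE

Derivation:
Along f;g (path 1):
  e0=⟨1,0,0⟩ f=>⟨0,0,0⟩ g=>⟨0,0,0⟩
  e1=⟨0,1,0⟩ f=>⟨0,1,1⟩ g=>⟨1,0,0⟩
  e2=⟨0,0,1⟩ f=>⟨0,1,0⟩ g=>⟨0,0,0⟩
  composite₁ = (0 1 0; 0 0 0; 0 0 0)
Along h;k (path 2):
  e0=⟨1,0,0⟩ h=>⟨1,1,0⟩ k=>⟨0,1,0⟩
  e1=⟨0,1,0⟩ h=>⟨0,0,1⟩ k=>⟨1,0,0⟩
  e2=⟨0,0,1⟩ h=>⟨0,1,0⟩ k=>⟨0,0,0⟩
  composite₂ = (0 1 0; 1 0 0; 0 0 0)
Equal? NO — does not commute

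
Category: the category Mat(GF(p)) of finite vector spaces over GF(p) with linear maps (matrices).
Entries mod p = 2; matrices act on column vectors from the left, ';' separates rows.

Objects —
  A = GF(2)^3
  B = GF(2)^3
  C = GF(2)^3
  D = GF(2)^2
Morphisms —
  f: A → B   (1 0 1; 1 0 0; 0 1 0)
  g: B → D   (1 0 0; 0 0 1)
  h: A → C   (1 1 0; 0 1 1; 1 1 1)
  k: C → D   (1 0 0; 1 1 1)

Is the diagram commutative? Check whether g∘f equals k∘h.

1) trace f;g:
  e0=⟨1,0,0⟩ f→⟨1,1,0⟩ g→⟨1,0⟩
  e1=⟨0,1,0⟩ f→⟨0,0,1⟩ g→⟨0,1⟩
  e2=⟨0,0,1⟩ f→⟨1,0,0⟩ g→⟨1,0⟩
  result₁ = (1 0 1; 0 1 0)
2) trace h;k:
  e0=⟨1,0,0⟩ h→⟨1,0,1⟩ k→⟨1,0⟩
  e1=⟨0,1,0⟩ h→⟨1,1,1⟩ k→⟨1,1⟩
  e2=⟨0,0,1⟩ h→⟨0,1,1⟩ k→⟨0,0⟩
  result₂ = (1 1 0; 0 1 0)
Equal? distinct morphisms ✗

Answer: DOES NOT COMMUTE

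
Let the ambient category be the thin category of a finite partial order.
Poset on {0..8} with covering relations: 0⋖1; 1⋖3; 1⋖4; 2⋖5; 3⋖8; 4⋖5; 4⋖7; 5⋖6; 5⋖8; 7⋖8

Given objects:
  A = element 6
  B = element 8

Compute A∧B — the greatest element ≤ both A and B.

Lower bounds of A=6 and B=8: {0,1,2,4,5}
  0 <= 5
  1 <= 5
  2 <= 5
  4 <= 5
  5 <= 5
glb = 5

Answer: A∧B = 5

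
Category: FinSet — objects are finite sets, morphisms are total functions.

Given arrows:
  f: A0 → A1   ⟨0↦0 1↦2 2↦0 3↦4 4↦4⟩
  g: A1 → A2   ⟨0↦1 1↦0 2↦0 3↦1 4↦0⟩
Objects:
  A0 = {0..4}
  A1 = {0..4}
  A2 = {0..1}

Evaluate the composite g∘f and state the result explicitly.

  0 f→0 g→1
  1 f→2 g→0
  2 f→0 g→1
  3 f→4 g→0
  4 f→4 g→0
result: ⟨0↦1 1↦0 2↦1 3↦0 4↦0⟩

Answer: ⟨0↦1 1↦0 2↦1 3↦0 4↦0⟩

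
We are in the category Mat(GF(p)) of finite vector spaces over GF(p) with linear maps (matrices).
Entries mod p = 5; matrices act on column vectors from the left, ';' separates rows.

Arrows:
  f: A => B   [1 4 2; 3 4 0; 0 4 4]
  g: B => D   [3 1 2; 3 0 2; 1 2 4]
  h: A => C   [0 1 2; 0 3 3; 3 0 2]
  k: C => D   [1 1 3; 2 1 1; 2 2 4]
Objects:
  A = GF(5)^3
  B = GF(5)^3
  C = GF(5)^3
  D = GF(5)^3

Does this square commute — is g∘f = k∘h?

Along f;g (path 1):
  e0=(1,0,0) f=>(1,3,0) g=>(1,3,2)
  e1=(0,1,0) f=>(4,4,4) g=>(4,0,3)
  e2=(0,0,1) f=>(2,0,4) g=>(4,4,3)
  ⟦path⟧₁ = [1 4 4; 3 0 4; 2 3 3]
Along h;k (path 2):
  e0=(1,0,0) h=>(0,0,3) k=>(4,3,2)
  e1=(0,1,0) h=>(1,3,0) k=>(4,0,3)
  e2=(0,0,1) h=>(2,3,2) k=>(1,4,3)
  ⟦path⟧₂ = [4 4 1; 3 0 4; 2 3 3]
Equal? NO — does not commute

Answer: DOES NOT COMMUTE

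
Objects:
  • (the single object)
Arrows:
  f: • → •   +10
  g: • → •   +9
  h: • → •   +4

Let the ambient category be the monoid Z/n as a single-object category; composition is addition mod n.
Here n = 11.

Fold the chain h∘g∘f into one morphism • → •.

  0 +10≡10 +9≡8 +4≡1  (mod 11)
composite: +1

Answer: +1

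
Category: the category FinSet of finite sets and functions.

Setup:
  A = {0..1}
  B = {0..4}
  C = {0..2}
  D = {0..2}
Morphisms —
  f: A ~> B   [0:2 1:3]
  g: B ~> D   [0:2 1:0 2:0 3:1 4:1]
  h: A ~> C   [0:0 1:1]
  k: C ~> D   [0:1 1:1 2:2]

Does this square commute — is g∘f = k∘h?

Answer: DOES NOT COMMUTE

Derivation:
Path 1 = f;g:
  0 f~>2 g~>0
  1 f~>3 g~>1
  composite₁ = [0:0 1:1]
Path 2 = h;k:
  0 h~>0 k~>1
  1 h~>1 k~>1
  composite₂ = [0:1 1:1]
Equal? NO — does not commute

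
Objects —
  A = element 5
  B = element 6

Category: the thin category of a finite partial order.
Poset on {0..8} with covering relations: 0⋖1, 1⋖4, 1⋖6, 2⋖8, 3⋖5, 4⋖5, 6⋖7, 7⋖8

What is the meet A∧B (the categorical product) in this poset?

Common predecessors of 5,6: {0,1}
  0 ⊑ 1
  1 ⊑ 1
glb = 1

Answer: A∧B = 1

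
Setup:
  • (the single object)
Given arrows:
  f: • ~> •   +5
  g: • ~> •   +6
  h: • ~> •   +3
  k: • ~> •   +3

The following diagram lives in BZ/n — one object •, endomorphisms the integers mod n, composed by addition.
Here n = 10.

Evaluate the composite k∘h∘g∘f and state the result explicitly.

Answer: +7

Derivation:
  0 +5≡5 +6≡1 +3≡4 +3≡7  (mod 10)
result: +7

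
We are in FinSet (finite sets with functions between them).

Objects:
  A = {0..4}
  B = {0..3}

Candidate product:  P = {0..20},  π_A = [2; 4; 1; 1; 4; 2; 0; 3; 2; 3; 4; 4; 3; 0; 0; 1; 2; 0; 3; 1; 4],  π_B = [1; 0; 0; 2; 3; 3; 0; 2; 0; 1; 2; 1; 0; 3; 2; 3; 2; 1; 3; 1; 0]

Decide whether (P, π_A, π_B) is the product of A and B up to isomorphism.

|A|·|B| = 5·4 = 20;  |P| = 21
  → cardinalities differ; no bijection possible.

Answer: NOT A VALID PRODUCT — |P|=21 ≠ |A|·|B|=20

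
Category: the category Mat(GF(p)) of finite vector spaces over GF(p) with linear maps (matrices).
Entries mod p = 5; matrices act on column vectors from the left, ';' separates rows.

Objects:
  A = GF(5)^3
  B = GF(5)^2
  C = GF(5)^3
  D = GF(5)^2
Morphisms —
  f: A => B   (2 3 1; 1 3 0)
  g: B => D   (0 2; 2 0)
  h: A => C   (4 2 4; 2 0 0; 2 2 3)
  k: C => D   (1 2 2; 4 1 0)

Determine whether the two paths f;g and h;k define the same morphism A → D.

Answer: DOES NOT COMMUTE

Work:
1) trace f;g:
  e0=⟨1,0,0⟩ f=>⟨2,1⟩ g=>⟨2,4⟩
  e1=⟨0,1,0⟩ f=>⟨3,3⟩ g=>⟨1,1⟩
  e2=⟨0,0,1⟩ f=>⟨1,0⟩ g=>⟨0,2⟩
  result₁ = (2 1 0; 4 1 2)
2) trace h;k:
  e0=⟨1,0,0⟩ h=>⟨4,2,2⟩ k=>⟨2,3⟩
  e1=⟨0,1,0⟩ h=>⟨2,0,2⟩ k=>⟨1,3⟩
  e2=⟨0,0,1⟩ h=>⟨4,0,3⟩ k=>⟨0,1⟩
  result₂ = (2 1 0; 3 3 1)
Equal? differ; not commutative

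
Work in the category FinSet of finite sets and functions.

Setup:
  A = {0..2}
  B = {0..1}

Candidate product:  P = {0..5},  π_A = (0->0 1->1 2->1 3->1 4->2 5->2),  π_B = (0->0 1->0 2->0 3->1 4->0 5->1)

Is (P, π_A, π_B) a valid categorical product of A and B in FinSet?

|A|·|B| = 3·2 = 6;  |P| = 6
Check the pairing map k ↦ (π_A(k), π_B(k)):
  0 -> (0,0)
  1 -> (1,0)
  2 -> (1,0)  ✗ repeats pair of k=1
  3 -> (1,1)
  4 -> (2,0)
  5 -> (2,1)
distinct pairs in image: 5 / 6 needed
  → (1,0) hit at k=1 and k=2

Answer: NOT A VALID PRODUCT — duplicate pair at indices 2,1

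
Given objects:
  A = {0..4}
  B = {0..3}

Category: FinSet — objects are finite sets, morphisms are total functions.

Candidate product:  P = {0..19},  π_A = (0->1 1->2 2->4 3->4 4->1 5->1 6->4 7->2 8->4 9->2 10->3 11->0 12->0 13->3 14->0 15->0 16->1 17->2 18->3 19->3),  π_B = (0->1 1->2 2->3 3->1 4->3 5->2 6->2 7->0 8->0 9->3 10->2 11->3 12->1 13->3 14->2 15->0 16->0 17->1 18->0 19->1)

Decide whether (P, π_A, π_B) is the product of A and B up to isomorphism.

|A|·|B| = 5·4 = 20;  |P| = 20
Check the pairing map k ↦ (π_A(k), π_B(k)):
  0 -> (1,1)
  1 -> (2,2)
  2 -> (4,3)
  3 -> (4,1)
  4 -> (1,3)
  5 -> (1,2)
  6 -> (4,2)
  7 -> (2,0)
  8 -> (4,0)
  9 -> (2,3)
  10 -> (3,2)
  11 -> (0,3)
  12 -> (0,1)
  13 -> (3,3)
  14 -> (0,2)
  15 -> (0,0)
  16 -> (1,0)
  17 -> (2,1)
  18 -> (3,0)
  19 -> (3,1)
distinct pairs in image: 20 / 20 needed
  → bijection onto A×B; projections well-typed.

Answer: VALID PRODUCT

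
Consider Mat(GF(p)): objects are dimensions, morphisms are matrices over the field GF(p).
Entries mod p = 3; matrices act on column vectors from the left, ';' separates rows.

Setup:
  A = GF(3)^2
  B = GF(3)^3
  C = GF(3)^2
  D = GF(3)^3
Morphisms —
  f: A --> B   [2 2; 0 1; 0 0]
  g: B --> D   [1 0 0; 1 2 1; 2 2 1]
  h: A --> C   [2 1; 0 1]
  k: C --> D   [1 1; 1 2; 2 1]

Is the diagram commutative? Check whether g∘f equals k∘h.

Answer: DOES NOT COMMUTE

Derivation:
Path 1 = f;g:
  e0=(1,0) f-->(2,0,0) g-->(2,2,1)
  e1=(0,1) f-->(2,1,0) g-->(2,1,0)
  result₁ = [2 2; 2 1; 1 0]
Path 2 = h;k:
  e0=(1,0) h-->(2,0) k-->(2,2,1)
  e1=(0,1) h-->(1,1) k-->(2,0,0)
  result₂ = [2 2; 2 0; 1 0]
Equal? distinct morphisms ✗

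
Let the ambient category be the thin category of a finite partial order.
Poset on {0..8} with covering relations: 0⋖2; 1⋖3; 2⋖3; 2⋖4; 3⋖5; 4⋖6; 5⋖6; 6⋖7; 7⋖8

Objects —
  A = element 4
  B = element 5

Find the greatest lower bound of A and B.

Answer: A∧B = 2

Trace:
Lower bounds of A=4 and B=5: {0,2}
  0 ≤ 2
  2 ≤ 2
glb = 2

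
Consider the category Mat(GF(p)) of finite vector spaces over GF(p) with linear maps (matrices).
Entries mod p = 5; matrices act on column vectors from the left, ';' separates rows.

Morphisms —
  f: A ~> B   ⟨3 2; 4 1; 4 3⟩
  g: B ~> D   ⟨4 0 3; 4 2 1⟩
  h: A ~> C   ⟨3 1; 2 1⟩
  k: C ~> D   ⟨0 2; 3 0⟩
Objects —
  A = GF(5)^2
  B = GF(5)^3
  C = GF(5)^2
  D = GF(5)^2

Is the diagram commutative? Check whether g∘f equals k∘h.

Answer: COMMUTES

Derivation:
Along f;g (path 1):
  e0=[1,0] f~>[3,4,4] g~>[4,4]
  e1=[0,1] f~>[2,1,3] g~>[2,3]
  ⟦path⟧₁ = ⟨4 2; 4 3⟩
Along h;k (path 2):
  e0=[1,0] h~>[3,2] k~>[4,4]
  e1=[0,1] h~>[1,1] k~>[2,3]
  ⟦path⟧₂ = ⟨4 2; 4 3⟩
Equal? YES — commutes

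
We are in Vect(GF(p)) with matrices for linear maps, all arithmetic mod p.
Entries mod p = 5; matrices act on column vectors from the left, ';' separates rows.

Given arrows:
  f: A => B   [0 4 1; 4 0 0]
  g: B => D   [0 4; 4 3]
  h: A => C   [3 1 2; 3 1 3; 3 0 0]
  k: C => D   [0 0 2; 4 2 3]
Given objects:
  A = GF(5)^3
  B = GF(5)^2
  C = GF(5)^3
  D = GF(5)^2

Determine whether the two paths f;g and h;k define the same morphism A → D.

Path 1 = f;g:
  e0=[1,0,0] f=>[0,4] g=>[1,2]
  e1=[0,1,0] f=>[4,0] g=>[0,1]
  e2=[0,0,1] f=>[1,0] g=>[0,4]
  ⟦path⟧₁ = [1 0 0; 2 1 4]
Path 2 = h;k:
  e0=[1,0,0] h=>[3,3,3] k=>[1,2]
  e1=[0,1,0] h=>[1,1,0] k=>[0,1]
  e2=[0,0,1] h=>[2,3,0] k=>[0,4]
  ⟦path⟧₂ = [1 0 0; 2 1 4]
Equal? equal; square commutes

Answer: COMMUTES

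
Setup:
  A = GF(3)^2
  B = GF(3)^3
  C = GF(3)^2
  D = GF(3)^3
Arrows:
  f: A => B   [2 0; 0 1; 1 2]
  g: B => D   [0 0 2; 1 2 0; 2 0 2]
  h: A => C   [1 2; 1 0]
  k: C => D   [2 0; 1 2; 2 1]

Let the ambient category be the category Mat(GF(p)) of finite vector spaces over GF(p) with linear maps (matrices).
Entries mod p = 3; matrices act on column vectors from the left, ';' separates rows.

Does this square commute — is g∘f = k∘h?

Along f;g (path 1):
  e0=(1,0) f=>(2,0,1) g=>(2,2,0)
  e1=(0,1) f=>(0,1,2) g=>(1,2,1)
  ⟦path⟧₁ = [2 1; 2 2; 0 1]
Along h;k (path 2):
  e0=(1,0) h=>(1,1) k=>(2,0,0)
  e1=(0,1) h=>(2,0) k=>(1,2,1)
  ⟦path⟧₂ = [2 1; 0 2; 0 1]
Equal? distinct morphisms ✗

Answer: DOES NOT COMMUTE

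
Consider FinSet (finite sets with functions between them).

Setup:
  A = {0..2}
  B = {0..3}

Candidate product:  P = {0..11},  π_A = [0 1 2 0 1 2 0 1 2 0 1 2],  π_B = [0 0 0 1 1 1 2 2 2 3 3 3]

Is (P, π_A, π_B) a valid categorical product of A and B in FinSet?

|A|·|B| = 3·4 = 12;  |P| = 12
Check the pairing map k ↦ (π_A(k), π_B(k)):
  0 : (0,0)
  1 : (1,0)
  2 : (2,0)
  3 : (0,1)
  4 : (1,1)
  5 : (2,1)
  6 : (0,2)
  7 : (1,2)
  8 : (2,2)
  9 : (0,3)
  10 : (1,3)
  11 : (2,3)
distinct pairs in image: 12 / 12 needed
  → bijection onto A×B; projections well-typed.

Answer: VALID PRODUCT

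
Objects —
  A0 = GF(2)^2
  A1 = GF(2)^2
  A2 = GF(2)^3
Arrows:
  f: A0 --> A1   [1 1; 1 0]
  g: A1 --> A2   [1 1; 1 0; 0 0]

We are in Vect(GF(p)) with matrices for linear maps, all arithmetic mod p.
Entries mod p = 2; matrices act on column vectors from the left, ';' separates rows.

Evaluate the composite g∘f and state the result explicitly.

Answer: [0 1; 1 1; 0 0]

Derivation:
  e0=(1,0) f-->(1,1) g-->(0,1,0)
  e1=(0,1) f-->(1,0) g-->(1,1,0)
result: [0 1; 1 1; 0 0]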